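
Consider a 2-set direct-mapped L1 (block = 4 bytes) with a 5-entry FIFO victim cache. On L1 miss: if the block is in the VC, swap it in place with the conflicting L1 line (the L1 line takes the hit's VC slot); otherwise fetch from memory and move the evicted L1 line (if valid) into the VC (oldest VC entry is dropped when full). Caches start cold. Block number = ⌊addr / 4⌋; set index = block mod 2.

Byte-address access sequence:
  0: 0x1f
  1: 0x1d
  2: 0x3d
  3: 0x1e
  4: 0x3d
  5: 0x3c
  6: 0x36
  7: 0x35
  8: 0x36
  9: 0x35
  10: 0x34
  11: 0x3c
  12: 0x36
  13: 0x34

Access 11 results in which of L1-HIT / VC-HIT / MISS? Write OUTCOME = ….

  [0] addr=0x1f blk=7 s=1: MISS | VC []
  [1] addr=0x1d blk=7 s=1: L1-HIT | VC []
  [2] addr=0x3d blk=15 s=1: MISS | VC [7]
  [3] addr=0x1e blk=7 s=1: VC-HIT | VC [15]
  [4] addr=0x3d blk=15 s=1: VC-HIT | VC [7]
  [5] addr=0x3c blk=15 s=1: L1-HIT | VC [7]
  [6] addr=0x36 blk=13 s=1: MISS | VC [7, 15]
  [7] addr=0x35 blk=13 s=1: L1-HIT | VC [7, 15]
  [8] addr=0x36 blk=13 s=1: L1-HIT | VC [7, 15]
  [9] addr=0x35 blk=13 s=1: L1-HIT | VC [7, 15]
  [10] addr=0x34 blk=13 s=1: L1-HIT | VC [7, 15]
  [11] addr=0x3c blk=15 s=1: VC-HIT | VC [7, 13]
  [12] addr=0x36 blk=13 s=1: VC-HIT | VC [7, 15]
  [13] addr=0x34 blk=13 s=1: L1-HIT | VC [7, 15]

OUTCOME = VC-HIT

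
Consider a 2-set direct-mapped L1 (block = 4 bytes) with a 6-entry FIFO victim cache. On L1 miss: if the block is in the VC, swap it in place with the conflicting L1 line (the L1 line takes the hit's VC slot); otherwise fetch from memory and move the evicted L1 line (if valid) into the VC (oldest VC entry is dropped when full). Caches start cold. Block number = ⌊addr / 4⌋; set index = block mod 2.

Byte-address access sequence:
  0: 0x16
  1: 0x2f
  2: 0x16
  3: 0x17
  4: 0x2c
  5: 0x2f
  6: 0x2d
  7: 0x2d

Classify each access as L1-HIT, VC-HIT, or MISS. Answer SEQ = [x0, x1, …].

  [0] addr=0x16 blk=5 s=1: MISS | VC []
  [1] addr=0x2f blk=11 s=1: MISS | VC [5]
  [2] addr=0x16 blk=5 s=1: VC-HIT | VC [11]
  [3] addr=0x17 blk=5 s=1: L1-HIT | VC [11]
  [4] addr=0x2c blk=11 s=1: VC-HIT | VC [5]
  [5] addr=0x2f blk=11 s=1: L1-HIT | VC [5]
  [6] addr=0x2d blk=11 s=1: L1-HIT | VC [5]
  [7] addr=0x2d blk=11 s=1: L1-HIT | VC [5]

SEQ = [MISS, MISS, VC-HIT, L1-HIT, VC-HIT, L1-HIT, L1-HIT, L1-HIT]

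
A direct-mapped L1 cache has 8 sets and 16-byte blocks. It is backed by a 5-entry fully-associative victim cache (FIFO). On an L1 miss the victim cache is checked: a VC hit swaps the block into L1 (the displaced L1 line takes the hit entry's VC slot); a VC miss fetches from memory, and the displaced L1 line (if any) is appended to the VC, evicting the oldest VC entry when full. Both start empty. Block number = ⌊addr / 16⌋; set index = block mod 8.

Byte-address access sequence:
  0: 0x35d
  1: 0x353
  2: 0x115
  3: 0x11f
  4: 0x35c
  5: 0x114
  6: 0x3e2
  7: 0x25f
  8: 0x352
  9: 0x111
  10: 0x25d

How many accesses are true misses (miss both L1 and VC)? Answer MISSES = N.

#0 0x35d→b53/s5 MISS; vc=[]
#1 0x353→b53/s5 L1-HIT; vc=[]
#2 0x115→b17/s1 MISS; vc=[]
#3 0x11f→b17/s1 L1-HIT; vc=[]
#4 0x35c→b53/s5 L1-HIT; vc=[]
#5 0x114→b17/s1 L1-HIT; vc=[]
#6 0x3e2→b62/s6 MISS; vc=[]
#7 0x25f→b37/s5 MISS; vc=[53]
#8 0x352→b53/s5 VC-HIT; vc=[37]
#9 0x111→b17/s1 L1-HIT; vc=[37]
#10 0x25d→b37/s5 VC-HIT; vc=[53]

MISSES = 4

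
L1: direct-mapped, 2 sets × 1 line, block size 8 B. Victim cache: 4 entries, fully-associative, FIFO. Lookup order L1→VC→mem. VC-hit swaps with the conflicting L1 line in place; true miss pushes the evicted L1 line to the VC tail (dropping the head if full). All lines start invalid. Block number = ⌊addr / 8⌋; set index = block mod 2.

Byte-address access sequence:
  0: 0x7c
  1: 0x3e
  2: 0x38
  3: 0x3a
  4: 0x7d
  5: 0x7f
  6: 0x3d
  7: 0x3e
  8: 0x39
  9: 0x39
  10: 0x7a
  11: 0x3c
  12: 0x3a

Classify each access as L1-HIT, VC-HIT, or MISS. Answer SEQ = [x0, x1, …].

0: 0x7c (blk 15, set 1) → MISS  vc=[]
1: 0x3e (blk 7, set 1) → MISS  vc=[15]
2: 0x38 (blk 7, set 1) → L1-HIT  vc=[15]
3: 0x3a (blk 7, set 1) → L1-HIT  vc=[15]
4: 0x7d (blk 15, set 1) → VC-HIT  vc=[7]
5: 0x7f (blk 15, set 1) → L1-HIT  vc=[7]
6: 0x3d (blk 7, set 1) → VC-HIT  vc=[15]
7: 0x3e (blk 7, set 1) → L1-HIT  vc=[15]
8: 0x39 (blk 7, set 1) → L1-HIT  vc=[15]
9: 0x39 (blk 7, set 1) → L1-HIT  vc=[15]
10: 0x7a (blk 15, set 1) → VC-HIT  vc=[7]
11: 0x3c (blk 7, set 1) → VC-HIT  vc=[15]
12: 0x3a (blk 7, set 1) → L1-HIT  vc=[15]

SEQ = [MISS, MISS, L1-HIT, L1-HIT, VC-HIT, L1-HIT, VC-HIT, L1-HIT, L1-HIT, L1-HIT, VC-HIT, VC-HIT, L1-HIT]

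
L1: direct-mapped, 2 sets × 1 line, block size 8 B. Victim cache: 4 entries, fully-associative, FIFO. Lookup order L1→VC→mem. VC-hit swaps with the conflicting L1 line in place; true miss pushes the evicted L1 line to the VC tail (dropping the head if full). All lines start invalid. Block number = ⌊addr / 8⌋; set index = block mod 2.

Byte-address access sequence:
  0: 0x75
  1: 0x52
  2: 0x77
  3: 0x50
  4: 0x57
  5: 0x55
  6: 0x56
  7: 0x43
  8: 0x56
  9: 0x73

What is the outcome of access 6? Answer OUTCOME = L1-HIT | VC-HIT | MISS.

OUTCOME = L1-HIT

#0 0x75→b14/s0 MISS; vc=[]
#1 0x52→b10/s0 MISS; vc=[14]
#2 0x77→b14/s0 VC-HIT; vc=[10]
#3 0x50→b10/s0 VC-HIT; vc=[14]
#4 0x57→b10/s0 L1-HIT; vc=[14]
#5 0x55→b10/s0 L1-HIT; vc=[14]
#6 0x56→b10/s0 L1-HIT; vc=[14]
#7 0x43→b8/s0 MISS; vc=[14,10]
#8 0x56→b10/s0 VC-HIT; vc=[14,8]
#9 0x73→b14/s0 VC-HIT; vc=[10,8]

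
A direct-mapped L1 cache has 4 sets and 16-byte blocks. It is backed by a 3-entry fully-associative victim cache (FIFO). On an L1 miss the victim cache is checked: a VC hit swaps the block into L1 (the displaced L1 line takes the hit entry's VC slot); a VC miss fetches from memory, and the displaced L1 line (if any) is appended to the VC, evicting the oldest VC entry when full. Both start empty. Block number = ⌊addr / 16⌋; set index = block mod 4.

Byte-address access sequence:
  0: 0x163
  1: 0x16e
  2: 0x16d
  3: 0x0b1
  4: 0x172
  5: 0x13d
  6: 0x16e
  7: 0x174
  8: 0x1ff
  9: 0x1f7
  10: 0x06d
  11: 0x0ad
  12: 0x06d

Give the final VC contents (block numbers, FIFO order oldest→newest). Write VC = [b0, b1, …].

VC = [23, 22, 10]

  [0] addr=0x163 blk=22 s=2: MISS | VC []
  [1] addr=0x16e blk=22 s=2: L1-HIT | VC []
  [2] addr=0x16d blk=22 s=2: L1-HIT | VC []
  [3] addr=0xb1 blk=11 s=3: MISS | VC []
  [4] addr=0x172 blk=23 s=3: MISS | VC [11]
  [5] addr=0x13d blk=19 s=3: MISS | VC [11, 23]
  [6] addr=0x16e blk=22 s=2: L1-HIT | VC [11, 23]
  [7] addr=0x174 blk=23 s=3: VC-HIT | VC [11, 19]
  [8] addr=0x1ff blk=31 s=3: MISS | VC [11, 19, 23]
  [9] addr=0x1f7 blk=31 s=3: L1-HIT | VC [11, 19, 23]
  [10] addr=0x6d blk=6 s=2: MISS | VC [19, 23, 22]
  [11] addr=0xad blk=10 s=2: MISS | VC [23, 22, 6]
  [12] addr=0x6d blk=6 s=2: VC-HIT | VC [23, 22, 10]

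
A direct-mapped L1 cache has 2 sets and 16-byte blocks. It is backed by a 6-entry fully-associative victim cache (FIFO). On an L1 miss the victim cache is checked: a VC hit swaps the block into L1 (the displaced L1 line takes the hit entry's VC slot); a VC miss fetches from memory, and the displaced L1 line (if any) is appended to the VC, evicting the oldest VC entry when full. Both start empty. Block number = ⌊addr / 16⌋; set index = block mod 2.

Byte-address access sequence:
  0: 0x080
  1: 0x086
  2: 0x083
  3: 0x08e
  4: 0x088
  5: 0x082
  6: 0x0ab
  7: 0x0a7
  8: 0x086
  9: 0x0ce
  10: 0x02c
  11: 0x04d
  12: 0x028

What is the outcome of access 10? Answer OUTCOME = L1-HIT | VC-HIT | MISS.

0: 0x80 (blk 8, set 0) → MISS  vc=[]
1: 0x86 (blk 8, set 0) → L1-HIT  vc=[]
2: 0x83 (blk 8, set 0) → L1-HIT  vc=[]
3: 0x8e (blk 8, set 0) → L1-HIT  vc=[]
4: 0x88 (blk 8, set 0) → L1-HIT  vc=[]
5: 0x82 (blk 8, set 0) → L1-HIT  vc=[]
6: 0xab (blk 10, set 0) → MISS  vc=[8]
7: 0xa7 (blk 10, set 0) → L1-HIT  vc=[8]
8: 0x86 (blk 8, set 0) → VC-HIT  vc=[10]
9: 0xce (blk 12, set 0) → MISS  vc=[10, 8]
10: 0x2c (blk 2, set 0) → MISS  vc=[10, 8, 12]
11: 0x4d (blk 4, set 0) → MISS  vc=[10, 8, 12, 2]
12: 0x28 (blk 2, set 0) → VC-HIT  vc=[10, 8, 12, 4]

OUTCOME = MISS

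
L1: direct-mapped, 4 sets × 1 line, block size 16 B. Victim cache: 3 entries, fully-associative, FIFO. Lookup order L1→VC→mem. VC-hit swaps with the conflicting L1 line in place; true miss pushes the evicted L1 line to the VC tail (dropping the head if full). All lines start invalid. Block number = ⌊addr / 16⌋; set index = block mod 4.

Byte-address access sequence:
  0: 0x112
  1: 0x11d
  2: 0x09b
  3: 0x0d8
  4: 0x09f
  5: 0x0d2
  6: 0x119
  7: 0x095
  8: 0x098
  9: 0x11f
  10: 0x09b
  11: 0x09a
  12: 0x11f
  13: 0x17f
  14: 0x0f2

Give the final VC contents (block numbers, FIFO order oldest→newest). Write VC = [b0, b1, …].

VC = [13, 9, 23]

#0 0x112→b17/s1 MISS; vc=[]
#1 0x11d→b17/s1 L1-HIT; vc=[]
#2 0x9b→b9/s1 MISS; vc=[17]
#3 0xd8→b13/s1 MISS; vc=[17,9]
#4 0x9f→b9/s1 VC-HIT; vc=[17,13]
#5 0xd2→b13/s1 VC-HIT; vc=[17,9]
#6 0x119→b17/s1 VC-HIT; vc=[13,9]
#7 0x95→b9/s1 VC-HIT; vc=[13,17]
#8 0x98→b9/s1 L1-HIT; vc=[13,17]
#9 0x11f→b17/s1 VC-HIT; vc=[13,9]
#10 0x9b→b9/s1 VC-HIT; vc=[13,17]
#11 0x9a→b9/s1 L1-HIT; vc=[13,17]
#12 0x11f→b17/s1 VC-HIT; vc=[13,9]
#13 0x17f→b23/s3 MISS; vc=[13,9]
#14 0xf2→b15/s3 MISS; vc=[13,9,23]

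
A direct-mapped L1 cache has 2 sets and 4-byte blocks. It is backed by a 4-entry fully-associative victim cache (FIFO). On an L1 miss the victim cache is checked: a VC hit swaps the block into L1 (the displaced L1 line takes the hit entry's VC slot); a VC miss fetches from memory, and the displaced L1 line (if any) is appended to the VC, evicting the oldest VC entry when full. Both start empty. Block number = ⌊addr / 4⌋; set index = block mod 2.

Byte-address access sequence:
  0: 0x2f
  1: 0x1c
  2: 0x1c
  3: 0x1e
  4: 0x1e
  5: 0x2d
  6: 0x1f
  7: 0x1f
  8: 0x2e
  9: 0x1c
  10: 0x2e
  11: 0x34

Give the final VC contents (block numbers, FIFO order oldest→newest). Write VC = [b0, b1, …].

  [0] addr=0x2f blk=11 s=1: MISS | VC []
  [1] addr=0x1c blk=7 s=1: MISS | VC [11]
  [2] addr=0x1c blk=7 s=1: L1-HIT | VC [11]
  [3] addr=0x1e blk=7 s=1: L1-HIT | VC [11]
  [4] addr=0x1e blk=7 s=1: L1-HIT | VC [11]
  [5] addr=0x2d blk=11 s=1: VC-HIT | VC [7]
  [6] addr=0x1f blk=7 s=1: VC-HIT | VC [11]
  [7] addr=0x1f blk=7 s=1: L1-HIT | VC [11]
  [8] addr=0x2e blk=11 s=1: VC-HIT | VC [7]
  [9] addr=0x1c blk=7 s=1: VC-HIT | VC [11]
  [10] addr=0x2e blk=11 s=1: VC-HIT | VC [7]
  [11] addr=0x34 blk=13 s=1: MISS | VC [7, 11]

VC = [7, 11]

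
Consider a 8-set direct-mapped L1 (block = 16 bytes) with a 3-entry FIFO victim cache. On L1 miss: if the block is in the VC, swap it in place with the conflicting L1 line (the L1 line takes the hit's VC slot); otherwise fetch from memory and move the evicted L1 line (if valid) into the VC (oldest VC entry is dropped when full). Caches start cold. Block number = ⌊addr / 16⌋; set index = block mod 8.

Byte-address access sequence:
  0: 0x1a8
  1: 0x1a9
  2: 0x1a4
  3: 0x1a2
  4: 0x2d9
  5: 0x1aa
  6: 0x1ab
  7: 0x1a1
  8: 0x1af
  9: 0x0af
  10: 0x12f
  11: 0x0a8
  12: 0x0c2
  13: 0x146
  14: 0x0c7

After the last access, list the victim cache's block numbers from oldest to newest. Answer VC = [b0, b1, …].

VC = [26, 18, 20]

#0 0x1a8→b26/s2 MISS; vc=[]
#1 0x1a9→b26/s2 L1-HIT; vc=[]
#2 0x1a4→b26/s2 L1-HIT; vc=[]
#3 0x1a2→b26/s2 L1-HIT; vc=[]
#4 0x2d9→b45/s5 MISS; vc=[]
#5 0x1aa→b26/s2 L1-HIT; vc=[]
#6 0x1ab→b26/s2 L1-HIT; vc=[]
#7 0x1a1→b26/s2 L1-HIT; vc=[]
#8 0x1af→b26/s2 L1-HIT; vc=[]
#9 0xaf→b10/s2 MISS; vc=[26]
#10 0x12f→b18/s2 MISS; vc=[26,10]
#11 0xa8→b10/s2 VC-HIT; vc=[26,18]
#12 0xc2→b12/s4 MISS; vc=[26,18]
#13 0x146→b20/s4 MISS; vc=[26,18,12]
#14 0xc7→b12/s4 VC-HIT; vc=[26,18,20]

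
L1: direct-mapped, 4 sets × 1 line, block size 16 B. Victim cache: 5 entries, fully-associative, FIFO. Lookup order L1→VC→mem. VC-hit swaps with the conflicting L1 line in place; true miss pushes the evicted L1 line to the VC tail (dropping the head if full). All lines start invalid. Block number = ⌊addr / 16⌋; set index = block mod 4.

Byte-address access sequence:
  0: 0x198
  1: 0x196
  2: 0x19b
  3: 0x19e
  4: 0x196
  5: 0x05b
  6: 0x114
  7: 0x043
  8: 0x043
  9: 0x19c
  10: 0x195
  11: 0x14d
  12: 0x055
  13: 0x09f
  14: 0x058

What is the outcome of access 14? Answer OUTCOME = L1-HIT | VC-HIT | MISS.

#0 0x198→b25/s1 MISS; vc=[]
#1 0x196→b25/s1 L1-HIT; vc=[]
#2 0x19b→b25/s1 L1-HIT; vc=[]
#3 0x19e→b25/s1 L1-HIT; vc=[]
#4 0x196→b25/s1 L1-HIT; vc=[]
#5 0x5b→b5/s1 MISS; vc=[25]
#6 0x114→b17/s1 MISS; vc=[25,5]
#7 0x43→b4/s0 MISS; vc=[25,5]
#8 0x43→b4/s0 L1-HIT; vc=[25,5]
#9 0x19c→b25/s1 VC-HIT; vc=[17,5]
#10 0x195→b25/s1 L1-HIT; vc=[17,5]
#11 0x14d→b20/s0 MISS; vc=[17,5,4]
#12 0x55→b5/s1 VC-HIT; vc=[17,25,4]
#13 0x9f→b9/s1 MISS; vc=[17,25,4,5]
#14 0x58→b5/s1 VC-HIT; vc=[17,25,4,9]

OUTCOME = VC-HIT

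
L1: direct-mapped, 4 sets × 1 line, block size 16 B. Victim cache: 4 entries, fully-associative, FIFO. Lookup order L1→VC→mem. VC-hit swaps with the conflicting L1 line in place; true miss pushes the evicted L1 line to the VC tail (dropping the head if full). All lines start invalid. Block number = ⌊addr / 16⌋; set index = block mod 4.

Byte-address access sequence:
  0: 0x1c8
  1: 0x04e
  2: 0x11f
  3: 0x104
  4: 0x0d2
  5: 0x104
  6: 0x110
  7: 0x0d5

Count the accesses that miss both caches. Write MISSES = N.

MISSES = 5

#0 0x1c8→b28/s0 MISS; vc=[]
#1 0x4e→b4/s0 MISS; vc=[28]
#2 0x11f→b17/s1 MISS; vc=[28]
#3 0x104→b16/s0 MISS; vc=[28,4]
#4 0xd2→b13/s1 MISS; vc=[28,4,17]
#5 0x104→b16/s0 L1-HIT; vc=[28,4,17]
#6 0x110→b17/s1 VC-HIT; vc=[28,4,13]
#7 0xd5→b13/s1 VC-HIT; vc=[28,4,17]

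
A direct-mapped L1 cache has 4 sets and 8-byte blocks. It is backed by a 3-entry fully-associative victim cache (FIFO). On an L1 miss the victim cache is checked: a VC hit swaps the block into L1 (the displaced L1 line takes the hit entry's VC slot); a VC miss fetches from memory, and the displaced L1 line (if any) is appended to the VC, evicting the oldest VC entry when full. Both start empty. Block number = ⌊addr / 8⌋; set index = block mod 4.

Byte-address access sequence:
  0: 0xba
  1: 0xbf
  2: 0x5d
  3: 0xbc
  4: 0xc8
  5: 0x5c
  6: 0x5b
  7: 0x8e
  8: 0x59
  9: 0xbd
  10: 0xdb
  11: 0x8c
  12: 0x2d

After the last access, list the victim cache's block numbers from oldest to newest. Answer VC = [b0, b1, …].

VC = [25, 23, 17]

  [0] addr=0xba blk=23 s=3: MISS | VC []
  [1] addr=0xbf blk=23 s=3: L1-HIT | VC []
  [2] addr=0x5d blk=11 s=3: MISS | VC [23]
  [3] addr=0xbc blk=23 s=3: VC-HIT | VC [11]
  [4] addr=0xc8 blk=25 s=1: MISS | VC [11]
  [5] addr=0x5c blk=11 s=3: VC-HIT | VC [23]
  [6] addr=0x5b blk=11 s=3: L1-HIT | VC [23]
  [7] addr=0x8e blk=17 s=1: MISS | VC [23, 25]
  [8] addr=0x59 blk=11 s=3: L1-HIT | VC [23, 25]
  [9] addr=0xbd blk=23 s=3: VC-HIT | VC [11, 25]
  [10] addr=0xdb blk=27 s=3: MISS | VC [11, 25, 23]
  [11] addr=0x8c blk=17 s=1: L1-HIT | VC [11, 25, 23]
  [12] addr=0x2d blk=5 s=1: MISS | VC [25, 23, 17]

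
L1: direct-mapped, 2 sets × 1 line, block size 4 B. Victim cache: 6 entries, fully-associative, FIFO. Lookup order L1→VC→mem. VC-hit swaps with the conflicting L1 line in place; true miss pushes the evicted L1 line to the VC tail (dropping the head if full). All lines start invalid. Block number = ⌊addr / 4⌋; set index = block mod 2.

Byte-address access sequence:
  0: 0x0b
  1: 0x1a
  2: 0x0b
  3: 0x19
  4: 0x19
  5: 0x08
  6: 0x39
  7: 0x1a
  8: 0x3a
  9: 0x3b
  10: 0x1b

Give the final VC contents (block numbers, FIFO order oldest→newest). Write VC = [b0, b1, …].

#0 0xb→b2/s0 MISS; vc=[]
#1 0x1a→b6/s0 MISS; vc=[2]
#2 0xb→b2/s0 VC-HIT; vc=[6]
#3 0x19→b6/s0 VC-HIT; vc=[2]
#4 0x19→b6/s0 L1-HIT; vc=[2]
#5 0x8→b2/s0 VC-HIT; vc=[6]
#6 0x39→b14/s0 MISS; vc=[6,2]
#7 0x1a→b6/s0 VC-HIT; vc=[14,2]
#8 0x3a→b14/s0 VC-HIT; vc=[6,2]
#9 0x3b→b14/s0 L1-HIT; vc=[6,2]
#10 0x1b→b6/s0 VC-HIT; vc=[14,2]

VC = [14, 2]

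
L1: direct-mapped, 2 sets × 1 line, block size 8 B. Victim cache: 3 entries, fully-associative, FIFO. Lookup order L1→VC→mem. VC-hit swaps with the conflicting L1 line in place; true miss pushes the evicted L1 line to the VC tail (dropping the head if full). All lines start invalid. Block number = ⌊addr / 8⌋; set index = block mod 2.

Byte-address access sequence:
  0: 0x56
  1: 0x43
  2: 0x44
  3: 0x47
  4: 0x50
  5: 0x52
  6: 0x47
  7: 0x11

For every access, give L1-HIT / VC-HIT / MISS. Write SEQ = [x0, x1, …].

SEQ = [MISS, MISS, L1-HIT, L1-HIT, VC-HIT, L1-HIT, VC-HIT, MISS]

  [0] addr=0x56 blk=10 s=0: MISS | VC []
  [1] addr=0x43 blk=8 s=0: MISS | VC [10]
  [2] addr=0x44 blk=8 s=0: L1-HIT | VC [10]
  [3] addr=0x47 blk=8 s=0: L1-HIT | VC [10]
  [4] addr=0x50 blk=10 s=0: VC-HIT | VC [8]
  [5] addr=0x52 blk=10 s=0: L1-HIT | VC [8]
  [6] addr=0x47 blk=8 s=0: VC-HIT | VC [10]
  [7] addr=0x11 blk=2 s=0: MISS | VC [10, 8]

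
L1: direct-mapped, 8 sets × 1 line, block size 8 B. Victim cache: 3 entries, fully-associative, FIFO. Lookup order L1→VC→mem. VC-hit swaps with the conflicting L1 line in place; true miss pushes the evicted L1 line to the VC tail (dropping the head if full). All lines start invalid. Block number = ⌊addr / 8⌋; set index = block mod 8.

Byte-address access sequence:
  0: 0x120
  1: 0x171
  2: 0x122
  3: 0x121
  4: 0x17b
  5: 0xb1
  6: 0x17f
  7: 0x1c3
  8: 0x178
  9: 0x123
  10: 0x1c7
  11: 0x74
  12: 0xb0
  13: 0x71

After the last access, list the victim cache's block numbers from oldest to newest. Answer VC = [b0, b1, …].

  [0] addr=0x120 blk=36 s=4: MISS | VC []
  [1] addr=0x171 blk=46 s=6: MISS | VC []
  [2] addr=0x122 blk=36 s=4: L1-HIT | VC []
  [3] addr=0x121 blk=36 s=4: L1-HIT | VC []
  [4] addr=0x17b blk=47 s=7: MISS | VC []
  [5] addr=0xb1 blk=22 s=6: MISS | VC [46]
  [6] addr=0x17f blk=47 s=7: L1-HIT | VC [46]
  [7] addr=0x1c3 blk=56 s=0: MISS | VC [46]
  [8] addr=0x178 blk=47 s=7: L1-HIT | VC [46]
  [9] addr=0x123 blk=36 s=4: L1-HIT | VC [46]
  [10] addr=0x1c7 blk=56 s=0: L1-HIT | VC [46]
  [11] addr=0x74 blk=14 s=6: MISS | VC [46, 22]
  [12] addr=0xb0 blk=22 s=6: VC-HIT | VC [46, 14]
  [13] addr=0x71 blk=14 s=6: VC-HIT | VC [46, 22]

VC = [46, 22]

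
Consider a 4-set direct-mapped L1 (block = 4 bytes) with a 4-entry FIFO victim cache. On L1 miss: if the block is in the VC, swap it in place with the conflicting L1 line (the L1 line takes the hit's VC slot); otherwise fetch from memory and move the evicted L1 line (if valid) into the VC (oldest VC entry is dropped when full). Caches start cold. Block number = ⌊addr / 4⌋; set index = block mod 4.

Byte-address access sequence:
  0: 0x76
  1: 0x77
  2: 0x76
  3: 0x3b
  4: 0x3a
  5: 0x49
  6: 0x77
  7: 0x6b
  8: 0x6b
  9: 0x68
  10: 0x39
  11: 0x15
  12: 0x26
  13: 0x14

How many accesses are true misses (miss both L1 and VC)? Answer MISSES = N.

MISSES = 6

#0 0x76→b29/s1 MISS; vc=[]
#1 0x77→b29/s1 L1-HIT; vc=[]
#2 0x76→b29/s1 L1-HIT; vc=[]
#3 0x3b→b14/s2 MISS; vc=[]
#4 0x3a→b14/s2 L1-HIT; vc=[]
#5 0x49→b18/s2 MISS; vc=[14]
#6 0x77→b29/s1 L1-HIT; vc=[14]
#7 0x6b→b26/s2 MISS; vc=[14,18]
#8 0x6b→b26/s2 L1-HIT; vc=[14,18]
#9 0x68→b26/s2 L1-HIT; vc=[14,18]
#10 0x39→b14/s2 VC-HIT; vc=[26,18]
#11 0x15→b5/s1 MISS; vc=[26,18,29]
#12 0x26→b9/s1 MISS; vc=[26,18,29,5]
#13 0x14→b5/s1 VC-HIT; vc=[26,18,29,9]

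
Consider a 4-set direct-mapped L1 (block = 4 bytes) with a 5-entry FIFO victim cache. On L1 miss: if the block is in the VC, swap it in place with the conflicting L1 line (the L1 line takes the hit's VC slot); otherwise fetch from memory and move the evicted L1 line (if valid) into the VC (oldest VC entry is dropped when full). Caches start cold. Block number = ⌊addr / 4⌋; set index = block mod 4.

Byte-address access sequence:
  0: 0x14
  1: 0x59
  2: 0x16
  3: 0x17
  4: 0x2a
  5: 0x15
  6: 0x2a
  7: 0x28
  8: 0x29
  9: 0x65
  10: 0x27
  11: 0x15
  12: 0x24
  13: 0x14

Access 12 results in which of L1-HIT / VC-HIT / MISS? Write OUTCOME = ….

0: 0x14 (blk 5, set 1) → MISS  vc=[]
1: 0x59 (blk 22, set 2) → MISS  vc=[]
2: 0x16 (blk 5, set 1) → L1-HIT  vc=[]
3: 0x17 (blk 5, set 1) → L1-HIT  vc=[]
4: 0x2a (blk 10, set 2) → MISS  vc=[22]
5: 0x15 (blk 5, set 1) → L1-HIT  vc=[22]
6: 0x2a (blk 10, set 2) → L1-HIT  vc=[22]
7: 0x28 (blk 10, set 2) → L1-HIT  vc=[22]
8: 0x29 (blk 10, set 2) → L1-HIT  vc=[22]
9: 0x65 (blk 25, set 1) → MISS  vc=[22, 5]
10: 0x27 (blk 9, set 1) → MISS  vc=[22, 5, 25]
11: 0x15 (blk 5, set 1) → VC-HIT  vc=[22, 9, 25]
12: 0x24 (blk 9, set 1) → VC-HIT  vc=[22, 5, 25]
13: 0x14 (blk 5, set 1) → VC-HIT  vc=[22, 9, 25]

OUTCOME = VC-HIT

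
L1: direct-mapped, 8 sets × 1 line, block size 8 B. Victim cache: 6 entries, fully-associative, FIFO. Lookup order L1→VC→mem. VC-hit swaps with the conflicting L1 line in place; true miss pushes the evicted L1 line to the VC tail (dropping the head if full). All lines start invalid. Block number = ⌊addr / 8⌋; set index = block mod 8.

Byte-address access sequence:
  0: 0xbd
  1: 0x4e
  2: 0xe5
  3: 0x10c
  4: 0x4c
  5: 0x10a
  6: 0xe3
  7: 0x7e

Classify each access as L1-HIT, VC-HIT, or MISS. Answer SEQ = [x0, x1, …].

SEQ = [MISS, MISS, MISS, MISS, VC-HIT, VC-HIT, L1-HIT, MISS]

  [0] addr=0xbd blk=23 s=7: MISS | VC []
  [1] addr=0x4e blk=9 s=1: MISS | VC []
  [2] addr=0xe5 blk=28 s=4: MISS | VC []
  [3] addr=0x10c blk=33 s=1: MISS | VC [9]
  [4] addr=0x4c blk=9 s=1: VC-HIT | VC [33]
  [5] addr=0x10a blk=33 s=1: VC-HIT | VC [9]
  [6] addr=0xe3 blk=28 s=4: L1-HIT | VC [9]
  [7] addr=0x7e blk=15 s=7: MISS | VC [9, 23]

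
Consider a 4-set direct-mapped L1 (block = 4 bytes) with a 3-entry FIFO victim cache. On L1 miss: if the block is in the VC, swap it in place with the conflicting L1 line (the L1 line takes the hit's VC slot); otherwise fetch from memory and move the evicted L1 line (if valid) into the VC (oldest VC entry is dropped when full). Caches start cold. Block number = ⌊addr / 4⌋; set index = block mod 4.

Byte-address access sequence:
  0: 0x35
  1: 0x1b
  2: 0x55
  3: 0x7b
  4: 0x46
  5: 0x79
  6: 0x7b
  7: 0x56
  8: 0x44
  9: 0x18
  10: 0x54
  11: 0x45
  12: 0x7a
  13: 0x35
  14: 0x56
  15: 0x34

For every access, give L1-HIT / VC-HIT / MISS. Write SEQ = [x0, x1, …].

SEQ = [MISS, MISS, MISS, MISS, MISS, L1-HIT, L1-HIT, VC-HIT, VC-HIT, VC-HIT, VC-HIT, VC-HIT, VC-HIT, VC-HIT, VC-HIT, VC-HIT]

#0 0x35→b13/s1 MISS; vc=[]
#1 0x1b→b6/s2 MISS; vc=[]
#2 0x55→b21/s1 MISS; vc=[13]
#3 0x7b→b30/s2 MISS; vc=[13,6]
#4 0x46→b17/s1 MISS; vc=[13,6,21]
#5 0x79→b30/s2 L1-HIT; vc=[13,6,21]
#6 0x7b→b30/s2 L1-HIT; vc=[13,6,21]
#7 0x56→b21/s1 VC-HIT; vc=[13,6,17]
#8 0x44→b17/s1 VC-HIT; vc=[13,6,21]
#9 0x18→b6/s2 VC-HIT; vc=[13,30,21]
#10 0x54→b21/s1 VC-HIT; vc=[13,30,17]
#11 0x45→b17/s1 VC-HIT; vc=[13,30,21]
#12 0x7a→b30/s2 VC-HIT; vc=[13,6,21]
#13 0x35→b13/s1 VC-HIT; vc=[17,6,21]
#14 0x56→b21/s1 VC-HIT; vc=[17,6,13]
#15 0x34→b13/s1 VC-HIT; vc=[17,6,21]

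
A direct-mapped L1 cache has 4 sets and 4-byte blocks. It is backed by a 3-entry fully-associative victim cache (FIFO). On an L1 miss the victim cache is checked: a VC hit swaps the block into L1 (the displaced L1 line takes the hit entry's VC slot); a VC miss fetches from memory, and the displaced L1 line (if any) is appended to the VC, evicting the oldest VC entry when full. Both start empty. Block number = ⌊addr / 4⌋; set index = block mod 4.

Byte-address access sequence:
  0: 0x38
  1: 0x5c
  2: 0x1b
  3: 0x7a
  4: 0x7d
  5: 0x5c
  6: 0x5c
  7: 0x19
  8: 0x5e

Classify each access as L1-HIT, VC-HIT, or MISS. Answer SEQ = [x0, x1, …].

SEQ = [MISS, MISS, MISS, MISS, MISS, VC-HIT, L1-HIT, VC-HIT, L1-HIT]

0: 0x38 (blk 14, set 2) → MISS  vc=[]
1: 0x5c (blk 23, set 3) → MISS  vc=[]
2: 0x1b (blk 6, set 2) → MISS  vc=[14]
3: 0x7a (blk 30, set 2) → MISS  vc=[14, 6]
4: 0x7d (blk 31, set 3) → MISS  vc=[14, 6, 23]
5: 0x5c (blk 23, set 3) → VC-HIT  vc=[14, 6, 31]
6: 0x5c (blk 23, set 3) → L1-HIT  vc=[14, 6, 31]
7: 0x19 (blk 6, set 2) → VC-HIT  vc=[14, 30, 31]
8: 0x5e (blk 23, set 3) → L1-HIT  vc=[14, 30, 31]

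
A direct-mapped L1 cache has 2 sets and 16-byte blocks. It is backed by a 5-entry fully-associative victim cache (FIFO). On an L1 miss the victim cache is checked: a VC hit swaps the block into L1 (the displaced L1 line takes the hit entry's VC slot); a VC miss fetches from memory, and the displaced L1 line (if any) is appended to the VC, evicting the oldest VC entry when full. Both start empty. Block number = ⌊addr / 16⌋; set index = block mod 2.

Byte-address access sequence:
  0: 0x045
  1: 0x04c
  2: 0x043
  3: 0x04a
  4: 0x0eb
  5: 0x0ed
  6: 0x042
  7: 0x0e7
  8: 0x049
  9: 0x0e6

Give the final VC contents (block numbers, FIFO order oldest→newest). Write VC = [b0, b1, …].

#0 0x45→b4/s0 MISS; vc=[]
#1 0x4c→b4/s0 L1-HIT; vc=[]
#2 0x43→b4/s0 L1-HIT; vc=[]
#3 0x4a→b4/s0 L1-HIT; vc=[]
#4 0xeb→b14/s0 MISS; vc=[4]
#5 0xed→b14/s0 L1-HIT; vc=[4]
#6 0x42→b4/s0 VC-HIT; vc=[14]
#7 0xe7→b14/s0 VC-HIT; vc=[4]
#8 0x49→b4/s0 VC-HIT; vc=[14]
#9 0xe6→b14/s0 VC-HIT; vc=[4]

VC = [4]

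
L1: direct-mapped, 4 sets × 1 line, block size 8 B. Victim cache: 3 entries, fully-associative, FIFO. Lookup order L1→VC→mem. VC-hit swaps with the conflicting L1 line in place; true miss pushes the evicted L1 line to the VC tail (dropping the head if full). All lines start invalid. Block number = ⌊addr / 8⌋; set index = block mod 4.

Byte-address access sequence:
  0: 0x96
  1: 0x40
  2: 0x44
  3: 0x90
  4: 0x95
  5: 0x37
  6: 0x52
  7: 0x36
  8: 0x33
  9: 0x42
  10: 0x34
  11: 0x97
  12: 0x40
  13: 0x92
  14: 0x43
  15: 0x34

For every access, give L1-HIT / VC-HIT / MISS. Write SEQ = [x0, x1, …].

SEQ = [MISS, MISS, L1-HIT, L1-HIT, L1-HIT, MISS, MISS, VC-HIT, L1-HIT, L1-HIT, L1-HIT, VC-HIT, L1-HIT, L1-HIT, L1-HIT, VC-HIT]

  [0] addr=0x96 blk=18 s=2: MISS | VC []
  [1] addr=0x40 blk=8 s=0: MISS | VC []
  [2] addr=0x44 blk=8 s=0: L1-HIT | VC []
  [3] addr=0x90 blk=18 s=2: L1-HIT | VC []
  [4] addr=0x95 blk=18 s=2: L1-HIT | VC []
  [5] addr=0x37 blk=6 s=2: MISS | VC [18]
  [6] addr=0x52 blk=10 s=2: MISS | VC [18, 6]
  [7] addr=0x36 blk=6 s=2: VC-HIT | VC [18, 10]
  [8] addr=0x33 blk=6 s=2: L1-HIT | VC [18, 10]
  [9] addr=0x42 blk=8 s=0: L1-HIT | VC [18, 10]
  [10] addr=0x34 blk=6 s=2: L1-HIT | VC [18, 10]
  [11] addr=0x97 blk=18 s=2: VC-HIT | VC [6, 10]
  [12] addr=0x40 blk=8 s=0: L1-HIT | VC [6, 10]
  [13] addr=0x92 blk=18 s=2: L1-HIT | VC [6, 10]
  [14] addr=0x43 blk=8 s=0: L1-HIT | VC [6, 10]
  [15] addr=0x34 blk=6 s=2: VC-HIT | VC [18, 10]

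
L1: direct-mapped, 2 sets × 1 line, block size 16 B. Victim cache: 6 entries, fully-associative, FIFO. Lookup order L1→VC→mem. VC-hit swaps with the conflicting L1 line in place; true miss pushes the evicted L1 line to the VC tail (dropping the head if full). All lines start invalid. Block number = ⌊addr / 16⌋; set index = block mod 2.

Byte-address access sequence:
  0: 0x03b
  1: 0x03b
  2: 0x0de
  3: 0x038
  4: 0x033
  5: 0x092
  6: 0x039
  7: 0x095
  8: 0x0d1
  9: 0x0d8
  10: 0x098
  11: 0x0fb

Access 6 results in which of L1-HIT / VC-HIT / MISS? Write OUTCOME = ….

  [0] addr=0x3b blk=3 s=1: MISS | VC []
  [1] addr=0x3b blk=3 s=1: L1-HIT | VC []
  [2] addr=0xde blk=13 s=1: MISS | VC [3]
  [3] addr=0x38 blk=3 s=1: VC-HIT | VC [13]
  [4] addr=0x33 blk=3 s=1: L1-HIT | VC [13]
  [5] addr=0x92 blk=9 s=1: MISS | VC [13, 3]
  [6] addr=0x39 blk=3 s=1: VC-HIT | VC [13, 9]
  [7] addr=0x95 blk=9 s=1: VC-HIT | VC [13, 3]
  [8] addr=0xd1 blk=13 s=1: VC-HIT | VC [9, 3]
  [9] addr=0xd8 blk=13 s=1: L1-HIT | VC [9, 3]
  [10] addr=0x98 blk=9 s=1: VC-HIT | VC [13, 3]
  [11] addr=0xfb blk=15 s=1: MISS | VC [13, 3, 9]

OUTCOME = VC-HIT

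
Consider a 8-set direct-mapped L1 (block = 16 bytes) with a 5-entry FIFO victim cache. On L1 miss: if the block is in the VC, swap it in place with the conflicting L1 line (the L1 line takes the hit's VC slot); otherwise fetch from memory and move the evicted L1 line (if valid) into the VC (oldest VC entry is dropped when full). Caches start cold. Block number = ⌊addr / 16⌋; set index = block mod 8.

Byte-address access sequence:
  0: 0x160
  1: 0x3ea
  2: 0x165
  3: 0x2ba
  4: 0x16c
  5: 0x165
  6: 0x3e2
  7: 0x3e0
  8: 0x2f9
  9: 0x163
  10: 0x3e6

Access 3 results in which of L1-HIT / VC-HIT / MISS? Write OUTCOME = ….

0: 0x160 (blk 22, set 6) → MISS  vc=[]
1: 0x3ea (blk 62, set 6) → MISS  vc=[22]
2: 0x165 (blk 22, set 6) → VC-HIT  vc=[62]
3: 0x2ba (blk 43, set 3) → MISS  vc=[62]
4: 0x16c (blk 22, set 6) → L1-HIT  vc=[62]
5: 0x165 (blk 22, set 6) → L1-HIT  vc=[62]
6: 0x3e2 (blk 62, set 6) → VC-HIT  vc=[22]
7: 0x3e0 (blk 62, set 6) → L1-HIT  vc=[22]
8: 0x2f9 (blk 47, set 7) → MISS  vc=[22]
9: 0x163 (blk 22, set 6) → VC-HIT  vc=[62]
10: 0x3e6 (blk 62, set 6) → VC-HIT  vc=[22]

OUTCOME = MISS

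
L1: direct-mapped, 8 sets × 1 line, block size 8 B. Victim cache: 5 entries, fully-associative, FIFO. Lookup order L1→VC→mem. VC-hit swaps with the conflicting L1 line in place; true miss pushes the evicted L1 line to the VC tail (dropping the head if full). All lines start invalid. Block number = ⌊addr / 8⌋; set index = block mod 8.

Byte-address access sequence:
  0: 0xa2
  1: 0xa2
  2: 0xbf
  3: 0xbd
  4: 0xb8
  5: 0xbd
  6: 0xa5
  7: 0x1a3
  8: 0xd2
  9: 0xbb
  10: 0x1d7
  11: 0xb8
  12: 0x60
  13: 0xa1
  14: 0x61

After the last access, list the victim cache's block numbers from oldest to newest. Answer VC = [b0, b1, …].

  [0] addr=0xa2 blk=20 s=4: MISS | VC []
  [1] addr=0xa2 blk=20 s=4: L1-HIT | VC []
  [2] addr=0xbf blk=23 s=7: MISS | VC []
  [3] addr=0xbd blk=23 s=7: L1-HIT | VC []
  [4] addr=0xb8 blk=23 s=7: L1-HIT | VC []
  [5] addr=0xbd blk=23 s=7: L1-HIT | VC []
  [6] addr=0xa5 blk=20 s=4: L1-HIT | VC []
  [7] addr=0x1a3 blk=52 s=4: MISS | VC [20]
  [8] addr=0xd2 blk=26 s=2: MISS | VC [20]
  [9] addr=0xbb blk=23 s=7: L1-HIT | VC [20]
  [10] addr=0x1d7 blk=58 s=2: MISS | VC [20, 26]
  [11] addr=0xb8 blk=23 s=7: L1-HIT | VC [20, 26]
  [12] addr=0x60 blk=12 s=4: MISS | VC [20, 26, 52]
  [13] addr=0xa1 blk=20 s=4: VC-HIT | VC [12, 26, 52]
  [14] addr=0x61 blk=12 s=4: VC-HIT | VC [20, 26, 52]

VC = [20, 26, 52]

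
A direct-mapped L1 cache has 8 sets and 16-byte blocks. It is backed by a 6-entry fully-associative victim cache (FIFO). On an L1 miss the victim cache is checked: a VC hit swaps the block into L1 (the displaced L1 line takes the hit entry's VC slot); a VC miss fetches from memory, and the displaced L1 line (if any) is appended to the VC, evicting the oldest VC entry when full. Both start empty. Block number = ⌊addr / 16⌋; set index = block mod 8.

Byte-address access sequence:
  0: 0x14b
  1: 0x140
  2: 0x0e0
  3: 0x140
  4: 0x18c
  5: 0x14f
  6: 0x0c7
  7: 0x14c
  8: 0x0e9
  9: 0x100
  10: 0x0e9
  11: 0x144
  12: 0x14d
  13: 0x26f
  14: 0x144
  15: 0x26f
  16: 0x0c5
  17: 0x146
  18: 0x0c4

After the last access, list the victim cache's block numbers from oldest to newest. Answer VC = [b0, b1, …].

VC = [20, 24, 14]

  [0] addr=0x14b blk=20 s=4: MISS | VC []
  [1] addr=0x140 blk=20 s=4: L1-HIT | VC []
  [2] addr=0xe0 blk=14 s=6: MISS | VC []
  [3] addr=0x140 blk=20 s=4: L1-HIT | VC []
  [4] addr=0x18c blk=24 s=0: MISS | VC []
  [5] addr=0x14f blk=20 s=4: L1-HIT | VC []
  [6] addr=0xc7 blk=12 s=4: MISS | VC [20]
  [7] addr=0x14c blk=20 s=4: VC-HIT | VC [12]
  [8] addr=0xe9 blk=14 s=6: L1-HIT | VC [12]
  [9] addr=0x100 blk=16 s=0: MISS | VC [12, 24]
  [10] addr=0xe9 blk=14 s=6: L1-HIT | VC [12, 24]
  [11] addr=0x144 blk=20 s=4: L1-HIT | VC [12, 24]
  [12] addr=0x14d blk=20 s=4: L1-HIT | VC [12, 24]
  [13] addr=0x26f blk=38 s=6: MISS | VC [12, 24, 14]
  [14] addr=0x144 blk=20 s=4: L1-HIT | VC [12, 24, 14]
  [15] addr=0x26f blk=38 s=6: L1-HIT | VC [12, 24, 14]
  [16] addr=0xc5 blk=12 s=4: VC-HIT | VC [20, 24, 14]
  [17] addr=0x146 blk=20 s=4: VC-HIT | VC [12, 24, 14]
  [18] addr=0xc4 blk=12 s=4: VC-HIT | VC [20, 24, 14]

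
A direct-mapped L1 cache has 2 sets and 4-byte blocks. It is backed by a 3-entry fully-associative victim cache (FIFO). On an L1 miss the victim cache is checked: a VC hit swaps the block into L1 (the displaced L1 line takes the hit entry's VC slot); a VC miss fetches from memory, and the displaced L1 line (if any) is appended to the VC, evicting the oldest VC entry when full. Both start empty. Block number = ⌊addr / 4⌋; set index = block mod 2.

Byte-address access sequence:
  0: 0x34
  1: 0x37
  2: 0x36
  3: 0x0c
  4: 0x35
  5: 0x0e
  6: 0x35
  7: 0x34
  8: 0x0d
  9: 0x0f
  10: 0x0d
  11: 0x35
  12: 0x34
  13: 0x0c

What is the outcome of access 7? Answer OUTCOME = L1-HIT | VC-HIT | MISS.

OUTCOME = L1-HIT

0: 0x34 (blk 13, set 1) → MISS  vc=[]
1: 0x37 (blk 13, set 1) → L1-HIT  vc=[]
2: 0x36 (blk 13, set 1) → L1-HIT  vc=[]
3: 0xc (blk 3, set 1) → MISS  vc=[13]
4: 0x35 (blk 13, set 1) → VC-HIT  vc=[3]
5: 0xe (blk 3, set 1) → VC-HIT  vc=[13]
6: 0x35 (blk 13, set 1) → VC-HIT  vc=[3]
7: 0x34 (blk 13, set 1) → L1-HIT  vc=[3]
8: 0xd (blk 3, set 1) → VC-HIT  vc=[13]
9: 0xf (blk 3, set 1) → L1-HIT  vc=[13]
10: 0xd (blk 3, set 1) → L1-HIT  vc=[13]
11: 0x35 (blk 13, set 1) → VC-HIT  vc=[3]
12: 0x34 (blk 13, set 1) → L1-HIT  vc=[3]
13: 0xc (blk 3, set 1) → VC-HIT  vc=[13]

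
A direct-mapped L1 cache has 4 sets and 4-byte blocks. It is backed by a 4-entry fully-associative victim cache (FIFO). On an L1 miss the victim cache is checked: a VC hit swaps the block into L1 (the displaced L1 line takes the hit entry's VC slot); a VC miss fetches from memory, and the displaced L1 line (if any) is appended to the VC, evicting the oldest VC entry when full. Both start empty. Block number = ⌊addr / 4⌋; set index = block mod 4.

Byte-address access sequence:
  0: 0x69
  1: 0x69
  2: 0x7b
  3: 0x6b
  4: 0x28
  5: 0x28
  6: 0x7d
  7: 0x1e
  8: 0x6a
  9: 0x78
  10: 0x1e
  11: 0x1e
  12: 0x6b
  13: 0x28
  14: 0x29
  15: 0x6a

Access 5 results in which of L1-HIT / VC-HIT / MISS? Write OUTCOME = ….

OUTCOME = L1-HIT

#0 0x69→b26/s2 MISS; vc=[]
#1 0x69→b26/s2 L1-HIT; vc=[]
#2 0x7b→b30/s2 MISS; vc=[26]
#3 0x6b→b26/s2 VC-HIT; vc=[30]
#4 0x28→b10/s2 MISS; vc=[30,26]
#5 0x28→b10/s2 L1-HIT; vc=[30,26]
#6 0x7d→b31/s3 MISS; vc=[30,26]
#7 0x1e→b7/s3 MISS; vc=[30,26,31]
#8 0x6a→b26/s2 VC-HIT; vc=[30,10,31]
#9 0x78→b30/s2 VC-HIT; vc=[26,10,31]
#10 0x1e→b7/s3 L1-HIT; vc=[26,10,31]
#11 0x1e→b7/s3 L1-HIT; vc=[26,10,31]
#12 0x6b→b26/s2 VC-HIT; vc=[30,10,31]
#13 0x28→b10/s2 VC-HIT; vc=[30,26,31]
#14 0x29→b10/s2 L1-HIT; vc=[30,26,31]
#15 0x6a→b26/s2 VC-HIT; vc=[30,10,31]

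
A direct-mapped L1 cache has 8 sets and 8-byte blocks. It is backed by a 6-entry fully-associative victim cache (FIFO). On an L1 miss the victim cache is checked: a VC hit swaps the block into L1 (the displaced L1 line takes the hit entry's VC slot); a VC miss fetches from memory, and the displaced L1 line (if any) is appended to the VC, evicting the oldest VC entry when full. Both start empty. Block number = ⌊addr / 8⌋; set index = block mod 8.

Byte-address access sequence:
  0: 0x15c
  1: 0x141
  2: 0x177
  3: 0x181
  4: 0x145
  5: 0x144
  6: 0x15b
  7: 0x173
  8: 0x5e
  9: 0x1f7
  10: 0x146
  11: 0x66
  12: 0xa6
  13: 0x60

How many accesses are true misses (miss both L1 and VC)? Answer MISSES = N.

0: 0x15c (blk 43, set 3) → MISS  vc=[]
1: 0x141 (blk 40, set 0) → MISS  vc=[]
2: 0x177 (blk 46, set 6) → MISS  vc=[]
3: 0x181 (blk 48, set 0) → MISS  vc=[40]
4: 0x145 (blk 40, set 0) → VC-HIT  vc=[48]
5: 0x144 (blk 40, set 0) → L1-HIT  vc=[48]
6: 0x15b (blk 43, set 3) → L1-HIT  vc=[48]
7: 0x173 (blk 46, set 6) → L1-HIT  vc=[48]
8: 0x5e (blk 11, set 3) → MISS  vc=[48, 43]
9: 0x1f7 (blk 62, set 6) → MISS  vc=[48, 43, 46]
10: 0x146 (blk 40, set 0) → L1-HIT  vc=[48, 43, 46]
11: 0x66 (blk 12, set 4) → MISS  vc=[48, 43, 46]
12: 0xa6 (blk 20, set 4) → MISS  vc=[48, 43, 46, 12]
13: 0x60 (blk 12, set 4) → VC-HIT  vc=[48, 43, 46, 20]

MISSES = 8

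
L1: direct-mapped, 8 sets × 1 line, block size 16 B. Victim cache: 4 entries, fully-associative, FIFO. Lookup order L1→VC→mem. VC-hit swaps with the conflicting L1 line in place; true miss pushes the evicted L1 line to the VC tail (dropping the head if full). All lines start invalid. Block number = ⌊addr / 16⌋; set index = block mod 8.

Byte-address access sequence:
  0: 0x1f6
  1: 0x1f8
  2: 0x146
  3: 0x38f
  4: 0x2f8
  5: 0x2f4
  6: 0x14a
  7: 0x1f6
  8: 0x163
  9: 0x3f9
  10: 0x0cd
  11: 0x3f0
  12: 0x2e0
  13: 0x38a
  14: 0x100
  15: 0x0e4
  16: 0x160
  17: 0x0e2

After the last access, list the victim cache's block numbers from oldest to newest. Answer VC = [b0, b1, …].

#0 0x1f6→b31/s7 MISS; vc=[]
#1 0x1f8→b31/s7 L1-HIT; vc=[]
#2 0x146→b20/s4 MISS; vc=[]
#3 0x38f→b56/s0 MISS; vc=[]
#4 0x2f8→b47/s7 MISS; vc=[31]
#5 0x2f4→b47/s7 L1-HIT; vc=[31]
#6 0x14a→b20/s4 L1-HIT; vc=[31]
#7 0x1f6→b31/s7 VC-HIT; vc=[47]
#8 0x163→b22/s6 MISS; vc=[47]
#9 0x3f9→b63/s7 MISS; vc=[47,31]
#10 0xcd→b12/s4 MISS; vc=[47,31,20]
#11 0x3f0→b63/s7 L1-HIT; vc=[47,31,20]
#12 0x2e0→b46/s6 MISS; vc=[47,31,20,22]
#13 0x38a→b56/s0 L1-HIT; vc=[47,31,20,22]
#14 0x100→b16/s0 MISS; vc=[31,20,22,56]
#15 0xe4→b14/s6 MISS; vc=[20,22,56,46]
#16 0x160→b22/s6 VC-HIT; vc=[20,14,56,46]
#17 0xe2→b14/s6 VC-HIT; vc=[20,22,56,46]

VC = [20, 22, 56, 46]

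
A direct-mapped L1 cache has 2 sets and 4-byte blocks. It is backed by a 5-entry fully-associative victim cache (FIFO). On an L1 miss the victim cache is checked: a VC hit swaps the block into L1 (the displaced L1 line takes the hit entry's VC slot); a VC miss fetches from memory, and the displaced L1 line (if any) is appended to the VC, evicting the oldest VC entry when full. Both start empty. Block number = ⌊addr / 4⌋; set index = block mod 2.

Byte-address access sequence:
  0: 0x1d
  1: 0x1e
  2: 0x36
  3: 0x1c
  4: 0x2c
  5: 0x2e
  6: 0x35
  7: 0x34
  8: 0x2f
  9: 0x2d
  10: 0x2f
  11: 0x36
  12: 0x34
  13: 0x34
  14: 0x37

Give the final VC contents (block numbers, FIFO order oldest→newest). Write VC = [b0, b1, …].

VC = [11, 7]

  [0] addr=0x1d blk=7 s=1: MISS | VC []
  [1] addr=0x1e blk=7 s=1: L1-HIT | VC []
  [2] addr=0x36 blk=13 s=1: MISS | VC [7]
  [3] addr=0x1c blk=7 s=1: VC-HIT | VC [13]
  [4] addr=0x2c blk=11 s=1: MISS | VC [13, 7]
  [5] addr=0x2e blk=11 s=1: L1-HIT | VC [13, 7]
  [6] addr=0x35 blk=13 s=1: VC-HIT | VC [11, 7]
  [7] addr=0x34 blk=13 s=1: L1-HIT | VC [11, 7]
  [8] addr=0x2f blk=11 s=1: VC-HIT | VC [13, 7]
  [9] addr=0x2d blk=11 s=1: L1-HIT | VC [13, 7]
  [10] addr=0x2f blk=11 s=1: L1-HIT | VC [13, 7]
  [11] addr=0x36 blk=13 s=1: VC-HIT | VC [11, 7]
  [12] addr=0x34 blk=13 s=1: L1-HIT | VC [11, 7]
  [13] addr=0x34 blk=13 s=1: L1-HIT | VC [11, 7]
  [14] addr=0x37 blk=13 s=1: L1-HIT | VC [11, 7]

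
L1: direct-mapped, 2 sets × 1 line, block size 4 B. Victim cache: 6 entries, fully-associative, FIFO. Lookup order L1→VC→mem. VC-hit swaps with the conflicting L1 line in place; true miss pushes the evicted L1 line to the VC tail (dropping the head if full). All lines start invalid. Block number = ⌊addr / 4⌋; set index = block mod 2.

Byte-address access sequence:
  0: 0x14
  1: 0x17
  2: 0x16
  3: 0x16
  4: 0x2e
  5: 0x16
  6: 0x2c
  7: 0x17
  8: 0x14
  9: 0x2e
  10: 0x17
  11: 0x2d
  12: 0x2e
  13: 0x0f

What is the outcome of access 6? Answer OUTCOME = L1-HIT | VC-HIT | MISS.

  [0] addr=0x14 blk=5 s=1: MISS | VC []
  [1] addr=0x17 blk=5 s=1: L1-HIT | VC []
  [2] addr=0x16 blk=5 s=1: L1-HIT | VC []
  [3] addr=0x16 blk=5 s=1: L1-HIT | VC []
  [4] addr=0x2e blk=11 s=1: MISS | VC [5]
  [5] addr=0x16 blk=5 s=1: VC-HIT | VC [11]
  [6] addr=0x2c blk=11 s=1: VC-HIT | VC [5]
  [7] addr=0x17 blk=5 s=1: VC-HIT | VC [11]
  [8] addr=0x14 blk=5 s=1: L1-HIT | VC [11]
  [9] addr=0x2e blk=11 s=1: VC-HIT | VC [5]
  [10] addr=0x17 blk=5 s=1: VC-HIT | VC [11]
  [11] addr=0x2d blk=11 s=1: VC-HIT | VC [5]
  [12] addr=0x2e blk=11 s=1: L1-HIT | VC [5]
  [13] addr=0xf blk=3 s=1: MISS | VC [5, 11]

OUTCOME = VC-HIT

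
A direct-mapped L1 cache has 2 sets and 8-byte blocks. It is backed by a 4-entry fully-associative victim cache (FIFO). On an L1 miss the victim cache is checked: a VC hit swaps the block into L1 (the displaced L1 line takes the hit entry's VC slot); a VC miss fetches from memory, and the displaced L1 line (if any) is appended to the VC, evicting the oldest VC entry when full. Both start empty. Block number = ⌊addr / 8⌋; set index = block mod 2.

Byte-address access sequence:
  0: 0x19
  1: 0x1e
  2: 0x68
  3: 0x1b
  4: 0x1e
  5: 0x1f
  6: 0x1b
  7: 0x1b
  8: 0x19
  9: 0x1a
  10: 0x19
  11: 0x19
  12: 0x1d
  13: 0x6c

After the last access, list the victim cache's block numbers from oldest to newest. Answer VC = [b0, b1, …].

  [0] addr=0x19 blk=3 s=1: MISS | VC []
  [1] addr=0x1e blk=3 s=1: L1-HIT | VC []
  [2] addr=0x68 blk=13 s=1: MISS | VC [3]
  [3] addr=0x1b blk=3 s=1: VC-HIT | VC [13]
  [4] addr=0x1e blk=3 s=1: L1-HIT | VC [13]
  [5] addr=0x1f blk=3 s=1: L1-HIT | VC [13]
  [6] addr=0x1b blk=3 s=1: L1-HIT | VC [13]
  [7] addr=0x1b blk=3 s=1: L1-HIT | VC [13]
  [8] addr=0x19 blk=3 s=1: L1-HIT | VC [13]
  [9] addr=0x1a blk=3 s=1: L1-HIT | VC [13]
  [10] addr=0x19 blk=3 s=1: L1-HIT | VC [13]
  [11] addr=0x19 blk=3 s=1: L1-HIT | VC [13]
  [12] addr=0x1d blk=3 s=1: L1-HIT | VC [13]
  [13] addr=0x6c blk=13 s=1: VC-HIT | VC [3]

VC = [3]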